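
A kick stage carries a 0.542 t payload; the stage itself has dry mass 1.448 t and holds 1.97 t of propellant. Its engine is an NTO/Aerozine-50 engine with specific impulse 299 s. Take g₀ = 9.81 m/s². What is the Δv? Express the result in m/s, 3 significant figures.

Δv ≈ 2020 m/s

v_e = Isp · g₀ = 299 × 9.81 = 2933.2 m/s.
m₀ = payload + dry + propellant = 0.542 + 1.448 + 1.97 = 3.96 t.
m_f = payload + dry = 0.542 + 1.448 = 1.99 t.
Rocket equation: Δv = v_e · ln(m₀/m_f) = 2933.2 × ln(1.99) = 2933.2 × 0.6881 ≈ 2018.4 m/s.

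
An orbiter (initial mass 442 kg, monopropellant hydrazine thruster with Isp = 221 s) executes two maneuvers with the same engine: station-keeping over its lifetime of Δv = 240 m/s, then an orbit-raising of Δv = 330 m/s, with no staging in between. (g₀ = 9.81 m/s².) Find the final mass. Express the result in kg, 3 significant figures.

v_e = Isp · g₀ = 221 × 9.81 = 2168.0 m/s.
After the first burn: m = 442 × exp(−240/2168.0) = 442 × 0.89521 = 395.683 kg.
After the second burn: m = 395.683 × exp(−330/2168.0) = 395.683 × 0.85881 = 339.817 kg.

final mass ≈ 340 kg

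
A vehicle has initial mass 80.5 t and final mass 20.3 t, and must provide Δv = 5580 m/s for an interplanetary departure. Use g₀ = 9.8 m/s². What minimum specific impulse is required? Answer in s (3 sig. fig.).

ln(m₀/m_f) = ln(80500/20300) = ln(3.966) = 1.3776.
By the Tsiolkovsky rocket equation, v_e = Δv / ln(m₀/m_f) = 5580 / 1.3776 = 4050.4 m/s.
Isp = v_e / g₀ = 4050.4 / 9.8 = 413.3 s.

Isp ≈ 413 s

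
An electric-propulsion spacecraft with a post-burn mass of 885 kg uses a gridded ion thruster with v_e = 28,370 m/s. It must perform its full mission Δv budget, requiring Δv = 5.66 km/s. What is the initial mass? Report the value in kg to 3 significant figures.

initial mass ≈ 1080 kg

m₀/m_f = exp(Δv / v_e) = exp(5660 / 28370.0) = exp(0.1995) = 1.2208.
m₀ = m_f × 1.2208 = 885 × 1.2208 = 1,080.41 kg.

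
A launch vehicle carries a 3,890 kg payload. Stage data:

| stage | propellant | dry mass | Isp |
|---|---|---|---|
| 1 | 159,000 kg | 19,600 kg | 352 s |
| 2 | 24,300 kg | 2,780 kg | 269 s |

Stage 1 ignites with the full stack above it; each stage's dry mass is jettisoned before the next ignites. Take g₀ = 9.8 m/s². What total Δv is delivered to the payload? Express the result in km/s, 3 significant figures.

Ignition mass of stage 1 = 159,000+19,600 + 24,300+2,780 + 3,890 = 209,570 kg.
Stage 1: m₀ = 209,570 kg, m_f = 209,570 − 159,000 = 50,570 kg; Δv = 352×9.8×ln(4.144) = 3449.6×1.4217 ≈ 4904 m/s.
Stage 2: m₀ = 30,970 kg, m_f = 30,970 − 24,300 = 6,670 kg; Δv = 269×9.8×ln(4.643) = 2636.2×1.5354 ≈ 4048 m/s.
Total Δv = 4904 + 4048 = 8952 m/s.

Δv ≈ 8.95 km/s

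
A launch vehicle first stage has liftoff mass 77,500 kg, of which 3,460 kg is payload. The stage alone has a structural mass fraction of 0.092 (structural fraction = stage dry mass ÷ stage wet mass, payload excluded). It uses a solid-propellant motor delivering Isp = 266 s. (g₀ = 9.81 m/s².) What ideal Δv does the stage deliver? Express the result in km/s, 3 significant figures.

Δv ≈ 5.27 km/s

Stage wet mass = m₀ − payload = 77,500 − 3,460 = 74,040 kg.
Stage dry mass = ε × stage wet mass = 0.092 × 74,040 = 6,811.68 kg.
Burnout mass m_f = stage dry + payload = 6,811.68 + 3,460 = 10,271.68 kg.
v_e = Isp · g₀ = 266 × 9.81 = 2609.5 m/s.
Rocket equation: Δv = v_e · ln(77,500/10,271.68) = 2609.5 × ln(7.545) = 2609.5 × 2.0209 ≈ 5273 m/s.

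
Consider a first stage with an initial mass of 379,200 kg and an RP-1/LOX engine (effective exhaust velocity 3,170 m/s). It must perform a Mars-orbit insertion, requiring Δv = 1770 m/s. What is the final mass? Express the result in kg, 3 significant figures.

final mass ≈ 217000 kg

Rocket equation: m₀/m_f = exp(Δv / v_e) = exp(1770 / 3170.0) = exp(0.5584) = 1.7478.
m_f = m₀ / 1.7478 = 379,200 / 1.7478 = 216,958 kg.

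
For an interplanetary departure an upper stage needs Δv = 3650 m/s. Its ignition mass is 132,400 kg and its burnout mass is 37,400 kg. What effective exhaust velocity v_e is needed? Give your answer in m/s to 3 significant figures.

v_e ≈ 2890 m/s

ln(m₀/m_f) = ln(132400/37400) = ln(3.54) = 1.2642.
Rocket equation: v_e = Δv / ln(m₀/m_f) = 3650 / 1.2642 = 2887.3 m/s.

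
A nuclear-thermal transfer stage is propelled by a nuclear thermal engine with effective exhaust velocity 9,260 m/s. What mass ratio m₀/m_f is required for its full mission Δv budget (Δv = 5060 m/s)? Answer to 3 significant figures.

m₀/m_f = exp(Δv / v_e) = exp(5060 / 9260.0) = exp(0.5464) = 1.7271.

mass ratio ≈ 1.73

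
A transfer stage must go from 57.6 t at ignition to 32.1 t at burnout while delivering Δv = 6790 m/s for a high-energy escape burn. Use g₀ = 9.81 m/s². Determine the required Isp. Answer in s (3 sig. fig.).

Isp ≈ 1180 s

ln(m₀/m_f) = ln(57600/32100) = ln(1.794) = 0.5847.
By the Tsiolkovsky rocket equation, v_e = Δv / ln(m₀/m_f) = 6790 / 0.5847 = 11613.5 m/s.
Isp = v_e / g₀ = 11613.5 / 9.81 = 1183.8 s.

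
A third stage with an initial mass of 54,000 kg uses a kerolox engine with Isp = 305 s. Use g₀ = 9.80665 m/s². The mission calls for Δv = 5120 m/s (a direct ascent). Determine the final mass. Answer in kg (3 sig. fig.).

final mass ≈ 9750 kg

v_e = Isp · g₀ = 305 × 9.80665 = 2991.0 m/s.
Using Δv = v_e ln(m₀/m_f): m₀/m_f = exp(Δv / v_e) = exp(5120 / 2991.0) = exp(1.7118) = 5.5388.
m_f = m₀ / 5.5388 = 54,000 / 5.5388 = 9,749.4 kg.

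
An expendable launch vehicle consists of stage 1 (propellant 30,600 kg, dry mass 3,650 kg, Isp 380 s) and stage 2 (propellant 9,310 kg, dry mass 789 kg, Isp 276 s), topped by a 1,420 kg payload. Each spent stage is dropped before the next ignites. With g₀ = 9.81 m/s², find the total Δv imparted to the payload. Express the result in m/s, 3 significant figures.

Ignition mass of stage 1 = 30,600+3,650 + 9,310+789 + 1,420 = 45,769 kg.
Stage 1: m₀ = 45,769 kg, m_f = 45,769 − 30,600 = 15,169 kg; Δv = 380×9.81×ln(3.017) = 3727.8×1.1044 ≈ 4117 m/s.
Stage 2: m₀ = 11,519 kg, m_f = 11,519 − 9,310 = 2,209 kg; Δv = 276×9.81×ln(5.215) = 2707.6×1.6515 ≈ 4471 m/s.
Total Δv = 4117 + 4471 = 8588 m/s.

Δv ≈ 8590 m/s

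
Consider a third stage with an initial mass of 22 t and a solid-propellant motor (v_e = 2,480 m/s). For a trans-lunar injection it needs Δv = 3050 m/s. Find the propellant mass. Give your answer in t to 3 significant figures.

propellant mass ≈ 15.6 t

m₀/m_f = exp(Δv / v_e) = exp(3050 / 2480.0) = exp(1.2298) = 3.4207.
m_f = 22 / 3.4207 = 6.43143 t, so propellant = m₀ − m_f = 22 − 6.43143 = 15.56857 t.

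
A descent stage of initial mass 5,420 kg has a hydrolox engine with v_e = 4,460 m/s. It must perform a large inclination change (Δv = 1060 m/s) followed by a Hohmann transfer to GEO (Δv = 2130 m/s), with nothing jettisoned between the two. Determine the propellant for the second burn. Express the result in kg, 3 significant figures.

propellant for the second burn ≈ 1620 kg

After the first burn: m = 5420 × exp(−1060/4460.0) = 5420 × 0.78846 = 4,273.45 kg.
After the second burn: m = 4,273.45 × exp(−2130/4460.0) = 4,273.45 × 0.62028 = 2,650.74 kg.
Second-burn propellant = 4,273.45 − 2,650.74 = 1,622.71 kg.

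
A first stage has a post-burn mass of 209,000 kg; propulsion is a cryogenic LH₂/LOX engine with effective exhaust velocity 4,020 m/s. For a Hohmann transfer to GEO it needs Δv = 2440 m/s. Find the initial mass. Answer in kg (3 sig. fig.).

initial mass ≈ 383000 kg

m₀/m_f = exp(Δv / v_e) = exp(2440 / 4020.0) = exp(0.6070) = 1.8349.
m₀ = m_f × 1.8349 = 209,000 × 1.8349 = 383,494 kg.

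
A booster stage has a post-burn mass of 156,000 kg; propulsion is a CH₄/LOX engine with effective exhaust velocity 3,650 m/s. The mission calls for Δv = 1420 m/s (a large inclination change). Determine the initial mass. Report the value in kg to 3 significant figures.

initial mass ≈ 230000 kg

Using Δv = v_e ln(m₀/m_f): m₀/m_f = exp(Δv / v_e) = exp(1420 / 3650.0) = exp(0.3890) = 1.4756.
m₀ = m_f × 1.4756 = 156,000 × 1.4756 = 230,194 kg.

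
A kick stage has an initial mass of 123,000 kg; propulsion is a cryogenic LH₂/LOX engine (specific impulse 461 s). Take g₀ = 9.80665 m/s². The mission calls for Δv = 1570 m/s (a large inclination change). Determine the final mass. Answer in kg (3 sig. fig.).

final mass ≈ 86900 kg

v_e = Isp · g₀ = 461 × 9.80665 = 4520.9 m/s.
From the ideal rocket equation, m₀/m_f = exp(Δv / v_e) = exp(1570 / 4520.9) = exp(0.3473) = 1.4152.
m_f = m₀ / 1.4152 = 123,000 / 1.4152 = 86,913.5 kg.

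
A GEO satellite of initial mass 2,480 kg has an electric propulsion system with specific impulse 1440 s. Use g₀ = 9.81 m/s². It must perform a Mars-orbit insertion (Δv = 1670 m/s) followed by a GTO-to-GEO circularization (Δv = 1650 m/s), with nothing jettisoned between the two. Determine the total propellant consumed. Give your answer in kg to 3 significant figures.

total propellant consumed ≈ 519 kg

v_e = Isp · g₀ = 1440 × 9.81 = 14126.4 m/s.
After the first burn: m = 2480 × exp(−1670/14126.4) = 2480 × 0.88850 = 2,203.48 kg.
After the second burn: m = 2,203.48 × exp(−1650/14126.4) = 2,203.48 × 0.88976 = 1,960.57 kg.
Total propellant = m₀ − m_final = 2480 − 1,960.57 = 519.43 kg.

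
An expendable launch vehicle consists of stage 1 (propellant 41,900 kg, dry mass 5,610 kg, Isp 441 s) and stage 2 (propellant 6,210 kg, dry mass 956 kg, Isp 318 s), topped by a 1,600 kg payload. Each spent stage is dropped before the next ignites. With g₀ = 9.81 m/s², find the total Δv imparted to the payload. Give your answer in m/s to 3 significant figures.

Δv ≈ 9750 m/s

Ignition mass of stage 1 = 41,900+5,610 + 6,210+956 + 1,600 = 56,276 kg.
Stage 1: m₀ = 56,276 kg, m_f = 56,276 − 41,900 = 14,376 kg; Δv = 441×9.81×ln(3.915) = 4326.2×1.3647 ≈ 5904 m/s.
Stage 2: m₀ = 8,766 kg, m_f = 8,766 − 6,210 = 2,556 kg; Δv = 318×9.81×ln(3.43) = 3119.6×1.2324 ≈ 3845 m/s.
Total Δv = 5904 + 3845 = 9749 m/s.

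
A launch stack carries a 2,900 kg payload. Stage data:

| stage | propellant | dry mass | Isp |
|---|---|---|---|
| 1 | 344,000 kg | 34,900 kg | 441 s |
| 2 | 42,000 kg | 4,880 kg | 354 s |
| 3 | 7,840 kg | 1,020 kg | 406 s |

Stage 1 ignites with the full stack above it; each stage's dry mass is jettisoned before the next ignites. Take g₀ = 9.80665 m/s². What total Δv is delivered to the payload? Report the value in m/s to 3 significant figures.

Δv ≈ 15400 m/s

Ignition mass of stage 1 = 344,000+34,900 + 42,000+4,880 + 7,840+1,020 + 2,900 = 437,540 kg.
Stage 1: m₀ = 437,540 kg, m_f = 437,540 − 344,000 = 93,540 kg; Δv = 441×9.80665×ln(4.678) = 4324.7×1.5428 ≈ 6672 m/s.
Stage 2: m₀ = 58,640 kg, m_f = 58,640 − 42,000 = 16,640 kg; Δv = 354×9.80665×ln(3.524) = 3471.6×1.2596 ≈ 4373 m/s.
Stage 3: m₀ = 11,760 kg, m_f = 11,760 − 7,840 = 3,920 kg; Δv = 406×9.80665×ln(3) = 3981.5×1.0986 ≈ 4374 m/s.
Total Δv = 6672 + 4373 + 4374 = 15419 m/s.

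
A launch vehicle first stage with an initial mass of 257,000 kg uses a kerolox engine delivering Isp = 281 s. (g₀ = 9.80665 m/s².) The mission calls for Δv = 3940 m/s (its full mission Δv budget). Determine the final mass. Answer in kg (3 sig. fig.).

final mass ≈ 61500 kg

v_e = Isp · g₀ = 281 × 9.80665 = 2755.7 m/s.
Rocket equation: m₀/m_f = exp(Δv / v_e) = exp(3940 / 2755.7) = exp(1.4298) = 4.1778.
m_f = m₀ / 4.1778 = 257,000 / 4.1778 = 61,515.6 kg.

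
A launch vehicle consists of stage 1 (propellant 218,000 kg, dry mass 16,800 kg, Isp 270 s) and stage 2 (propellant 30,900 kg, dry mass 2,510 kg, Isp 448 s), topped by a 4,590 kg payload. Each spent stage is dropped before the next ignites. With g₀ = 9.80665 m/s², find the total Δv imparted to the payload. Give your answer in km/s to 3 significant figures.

Δv ≈ 11.6 km/s

Ignition mass of stage 1 = 218,000+16,800 + 30,900+2,510 + 4,590 = 272,800 kg.
Stage 1: m₀ = 272,800 kg, m_f = 272,800 − 218,000 = 54,800 kg; Δv = 270×9.80665×ln(4.978) = 2647.8×1.6050 ≈ 4250 m/s.
Stage 2: m₀ = 38,000 kg, m_f = 38,000 − 30,900 = 7,100 kg; Δv = 448×9.80665×ln(5.352) = 4393.4×1.6775 ≈ 7370 m/s.
Total Δv = 4250 + 7370 = 11620 m/s.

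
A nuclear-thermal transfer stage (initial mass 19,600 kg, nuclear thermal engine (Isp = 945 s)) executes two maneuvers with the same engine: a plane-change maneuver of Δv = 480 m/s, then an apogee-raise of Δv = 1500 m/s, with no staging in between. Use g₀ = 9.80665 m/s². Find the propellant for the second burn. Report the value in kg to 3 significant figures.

v_e = Isp · g₀ = 945 × 9.80665 = 9267.3 m/s.
After the first burn: m = 19600 × exp(−480/9267.3) = 19600 × 0.94952 = 18,610.6 kg.
After the second burn: m = 18,610.6 × exp(−1500/9267.3) = 18,610.6 × 0.85056 = 15,829.4 kg.
Second-burn propellant = 18,610.6 − 15,829.4 = 2,781.2 kg.

propellant for the second burn ≈ 2780 kg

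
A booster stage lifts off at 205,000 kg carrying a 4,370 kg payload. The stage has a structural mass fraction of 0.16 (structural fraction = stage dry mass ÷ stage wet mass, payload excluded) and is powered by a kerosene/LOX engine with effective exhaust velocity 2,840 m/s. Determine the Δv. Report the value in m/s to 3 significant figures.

Δv ≈ 4900 m/s

Stage wet mass = m₀ − payload = 205,000 − 4,370 = 200,630 kg.
Stage dry mass = ε × stage wet mass = 0.16 × 200,630 = 32,100.8 kg.
Burnout mass m_f = stage dry + payload = 32,100.8 + 4,370 = 36,470.8 kg.
Δv = v_e · ln(205,000/36,470.8) = 2840.0 × ln(5.621) = 2840.0 × 1.7265 ≈ 4903 m/s.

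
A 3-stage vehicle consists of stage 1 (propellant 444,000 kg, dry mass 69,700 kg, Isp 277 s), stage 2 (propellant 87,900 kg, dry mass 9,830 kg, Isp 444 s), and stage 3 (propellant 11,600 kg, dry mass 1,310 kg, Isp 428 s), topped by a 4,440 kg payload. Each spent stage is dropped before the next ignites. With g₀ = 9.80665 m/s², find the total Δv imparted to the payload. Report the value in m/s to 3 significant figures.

Ignition mass of stage 1 = 444,000+69,700 + 87,900+9,830 + 11,600+1,310 + 4,440 = 628,780 kg.
Stage 1: m₀ = 628,780 kg, m_f = 628,780 − 444,000 = 184,780 kg; Δv = 277×9.80665×ln(3.403) = 2716.4×1.2246 ≈ 3327 m/s.
Stage 2: m₀ = 115,080 kg, m_f = 115,080 − 87,900 = 27,180 kg; Δv = 444×9.80665×ln(4.234) = 4354.2×1.4431 ≈ 6284 m/s.
Stage 3: m₀ = 17,350 kg, m_f = 17,350 − 11,600 = 5,750 kg; Δv = 428×9.80665×ln(3.017) = 4197.2×1.1044 ≈ 4635 m/s.
Total Δv = 3327 + 6284 + 4635 = 14246 m/s.

Δv ≈ 14200 m/s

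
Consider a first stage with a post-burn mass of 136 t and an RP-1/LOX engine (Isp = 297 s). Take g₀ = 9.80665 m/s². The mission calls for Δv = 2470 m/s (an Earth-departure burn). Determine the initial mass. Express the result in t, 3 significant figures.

v_e = Isp · g₀ = 297 × 9.80665 = 2912.6 m/s.
m₀/m_f = exp(Δv / v_e) = exp(2470 / 2912.6) = exp(0.8480) = 2.3351.
m₀ = m_f × 2.3351 = 136 × 2.3351 = 317.574 t.

initial mass ≈ 318 t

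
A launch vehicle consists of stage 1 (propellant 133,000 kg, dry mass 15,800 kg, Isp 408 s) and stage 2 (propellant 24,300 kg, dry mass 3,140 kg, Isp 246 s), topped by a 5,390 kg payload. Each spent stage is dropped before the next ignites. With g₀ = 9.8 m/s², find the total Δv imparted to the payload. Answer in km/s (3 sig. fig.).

Ignition mass of stage 1 = 133,000+15,800 + 24,300+3,140 + 5,390 = 181,630 kg.
Stage 1: m₀ = 181,630 kg, m_f = 181,630 − 133,000 = 48,630 kg; Δv = 408×9.8×ln(3.735) = 3998.4×1.3177 ≈ 5269 m/s.
Stage 2: m₀ = 32,830 kg, m_f = 32,830 − 24,300 = 8,530 kg; Δv = 246×9.8×ln(3.849) = 2410.8×1.3478 ≈ 3249 m/s.
Total Δv = 5269 + 3249 = 8518 m/s.

Δv ≈ 8.52 km/s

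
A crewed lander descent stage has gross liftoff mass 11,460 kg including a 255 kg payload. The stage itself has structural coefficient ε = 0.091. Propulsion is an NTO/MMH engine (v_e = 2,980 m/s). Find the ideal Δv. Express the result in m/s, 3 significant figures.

Δv ≈ 6540 m/s

Stage wet mass = m₀ − payload = 11,460 − 255 = 11,205 kg.
Stage dry mass = ε × stage wet mass = 0.091 × 11,205 = 1,019.66 kg.
Burnout mass m_f = stage dry + payload = 1,019.66 + 255 = 1,274.66 kg.
By the Tsiolkovsky rocket equation, Δv = v_e · ln(11,460/1,274.66) = 2980.0 × ln(8.991) = 2980.0 × 2.1962 ≈ 6545 m/s.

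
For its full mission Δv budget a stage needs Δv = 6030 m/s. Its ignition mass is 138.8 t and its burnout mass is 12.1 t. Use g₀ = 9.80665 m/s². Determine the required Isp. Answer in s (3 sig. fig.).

ln(m₀/m_f) = ln(138800/12100) = ln(11.47) = 2.4398.
Using Δv = v_e ln(m₀/m_f): v_e = Δv / ln(m₀/m_f) = 6030 / 2.4398 = 2471.5 m/s.
Isp = v_e / g₀ = 2471.5 / 9.80665 = 252.0 s.

Isp ≈ 252 s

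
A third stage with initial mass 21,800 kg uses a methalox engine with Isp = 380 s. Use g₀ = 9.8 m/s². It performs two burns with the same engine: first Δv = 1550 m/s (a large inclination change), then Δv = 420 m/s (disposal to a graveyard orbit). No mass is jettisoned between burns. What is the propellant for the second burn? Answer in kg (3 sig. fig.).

propellant for the second burn ≈ 1530 kg

v_e = Isp · g₀ = 380 × 9.8 = 3724.0 m/s.
After the first burn: m = 21800 × exp(−1550/3724.0) = 21800 × 0.65954 = 14,378 kg.
After the second burn: m = 14,378 × exp(−420/3724.0) = 14,378 × 0.89335 = 12,844.6 kg.
Second-burn propellant = 14,378 − 12,844.6 = 1,533.4 kg.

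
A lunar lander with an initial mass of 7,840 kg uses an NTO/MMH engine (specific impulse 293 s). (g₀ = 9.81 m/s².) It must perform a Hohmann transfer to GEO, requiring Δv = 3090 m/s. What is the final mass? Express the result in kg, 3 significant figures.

v_e = Isp · g₀ = 293 × 9.81 = 2874.3 m/s.
m₀/m_f = exp(Δv / v_e) = exp(3090 / 2874.3) = exp(1.0750) = 2.9301.
m_f = m₀ / 2.9301 = 7,840 / 2.9301 = 2,675.68 kg.

final mass ≈ 2680 kg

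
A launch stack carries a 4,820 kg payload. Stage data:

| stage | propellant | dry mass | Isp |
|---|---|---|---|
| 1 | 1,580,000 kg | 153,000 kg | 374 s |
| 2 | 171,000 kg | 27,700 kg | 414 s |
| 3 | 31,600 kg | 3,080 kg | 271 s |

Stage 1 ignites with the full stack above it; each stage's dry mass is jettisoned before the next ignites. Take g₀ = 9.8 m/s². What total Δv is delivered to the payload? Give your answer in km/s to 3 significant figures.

Δv ≈ 15.3 km/s

Ignition mass of stage 1 = 1,580,000+153,000 + 171,000+27,700 + 31,600+3,080 + 4,820 = 1,971,200 kg.
Stage 1: m₀ = 1,971,200 kg, m_f = 1,971,200 − 1,580,000 = 391,200 kg; Δv = 374×9.8×ln(5.039) = 3665.2×1.6172 ≈ 5927 m/s.
Stage 2: m₀ = 238,200 kg, m_f = 238,200 − 171,000 = 67,200 kg; Δv = 414×9.8×ln(3.545) = 4057.2×1.2654 ≈ 5134 m/s.
Stage 3: m₀ = 39,500 kg, m_f = 39,500 − 31,600 = 7,900 kg; Δv = 271×9.8×ln(5) = 2655.8×1.6094 ≈ 4274 m/s.
Total Δv = 5927 + 5134 + 4274 = 15335 m/s.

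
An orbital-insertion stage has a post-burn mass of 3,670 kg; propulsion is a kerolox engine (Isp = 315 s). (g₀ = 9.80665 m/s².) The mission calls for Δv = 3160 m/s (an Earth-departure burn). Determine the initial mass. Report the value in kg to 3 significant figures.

initial mass ≈ 10200 kg

v_e = Isp · g₀ = 315 × 9.80665 = 3089.1 m/s.
Rocket equation: m₀/m_f = exp(Δv / v_e) = exp(3160 / 3089.1) = exp(1.0230) = 2.7814.
m₀ = m_f × 2.7814 = 3,670 × 2.7814 = 10,207.7 kg.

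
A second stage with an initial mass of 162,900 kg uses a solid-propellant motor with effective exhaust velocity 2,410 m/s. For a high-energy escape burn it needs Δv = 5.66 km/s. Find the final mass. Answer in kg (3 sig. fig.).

Using Δv = v_e ln(m₀/m_f): m₀/m_f = exp(Δv / v_e) = exp(5660 / 2410.0) = exp(2.3485) = 10.4704.
m_f = m₀ / 10.4704 = 162,900 / 10.4704 = 15,558.1 kg.

final mass ≈ 15600 kg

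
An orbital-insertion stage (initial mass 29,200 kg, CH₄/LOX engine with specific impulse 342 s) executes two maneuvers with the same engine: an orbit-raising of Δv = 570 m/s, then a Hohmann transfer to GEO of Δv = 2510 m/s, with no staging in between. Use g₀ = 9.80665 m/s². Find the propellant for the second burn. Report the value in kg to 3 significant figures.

propellant for the second burn ≈ 13000 kg

v_e = Isp · g₀ = 342 × 9.80665 = 3353.9 m/s.
After the first burn: m = 29200 × exp(−570/3353.9) = 29200 × 0.84370 = 24,636 kg.
After the second burn: m = 24,636 × exp(−2510/3353.9) = 24,636 × 0.47313 = 11,656 kg.
Second-burn propellant = 24,636 − 11,656 = 12,980 kg.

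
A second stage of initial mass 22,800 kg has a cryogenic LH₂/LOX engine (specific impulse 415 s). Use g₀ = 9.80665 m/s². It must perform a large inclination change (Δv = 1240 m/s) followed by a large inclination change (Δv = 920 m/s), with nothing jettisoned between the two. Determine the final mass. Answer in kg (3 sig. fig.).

v_e = Isp · g₀ = 415 × 9.80665 = 4069.8 m/s.
After the first burn: m = 22800 × exp(−1240/4069.8) = 22800 × 0.73735 = 16,811.6 kg.
After the second burn: m = 16,811.6 × exp(−920/4069.8) = 16,811.6 × 0.79767 = 13,410.1 kg.

final mass ≈ 13400 kg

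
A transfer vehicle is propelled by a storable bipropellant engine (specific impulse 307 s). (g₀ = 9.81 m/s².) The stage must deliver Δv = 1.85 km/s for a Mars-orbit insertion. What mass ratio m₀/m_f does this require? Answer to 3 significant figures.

v_e = Isp · g₀ = 307 × 9.81 = 3011.7 m/s.
m₀/m_f = exp(Δv / v_e) = exp(1850 / 3011.7) = exp(0.6143) = 1.8483.

mass ratio ≈ 1.85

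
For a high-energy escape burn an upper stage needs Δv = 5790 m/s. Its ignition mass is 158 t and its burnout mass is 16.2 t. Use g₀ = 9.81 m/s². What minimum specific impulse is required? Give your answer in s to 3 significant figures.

Isp ≈ 259 s

ln(m₀/m_f) = ln(158000/16200) = ln(9.753) = 2.2776.
Using Δv = v_e ln(m₀/m_f): v_e = Δv / ln(m₀/m_f) = 5790 / 2.2776 = 2542.2 m/s.
Isp = v_e / g₀ = 2542.2 / 9.81 = 259.1 s.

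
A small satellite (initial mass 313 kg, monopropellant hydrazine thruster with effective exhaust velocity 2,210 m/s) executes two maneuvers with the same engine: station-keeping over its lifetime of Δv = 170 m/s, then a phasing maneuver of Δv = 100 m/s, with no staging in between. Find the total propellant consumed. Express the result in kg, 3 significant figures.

After the first burn: m = 313 × exp(−170/2210.0) = 313 × 0.92596 = 289.825 kg.
After the second burn: m = 289.825 × exp(−100/2210.0) = 289.825 × 0.95576 = 277.003 kg.
Total propellant = m₀ − m_final = 313 − 277.003 = 35.997 kg.

total propellant consumed ≈ 36.0 kg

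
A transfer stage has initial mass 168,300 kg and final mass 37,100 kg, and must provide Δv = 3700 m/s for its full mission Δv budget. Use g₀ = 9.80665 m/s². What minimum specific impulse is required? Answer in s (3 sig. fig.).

Isp ≈ 250 s

ln(m₀/m_f) = ln(168300/37100) = ln(4.536) = 1.5121.
Rocket equation: v_e = Δv / ln(m₀/m_f) = 3700 / 1.5121 = 2446.9 m/s.
Isp = v_e / g₀ = 2446.9 / 9.80665 = 249.5 s.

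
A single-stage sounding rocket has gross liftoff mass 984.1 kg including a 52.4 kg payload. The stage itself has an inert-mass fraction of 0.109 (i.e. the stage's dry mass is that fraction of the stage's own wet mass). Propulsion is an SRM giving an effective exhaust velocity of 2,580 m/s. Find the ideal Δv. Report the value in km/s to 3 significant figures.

Stage wet mass = m₀ − payload = 984.1 − 52.4 = 931.7 kg.
Stage dry mass = ε × stage wet mass = 0.109 × 931.7 = 101.555 kg.
Burnout mass m_f = stage dry + payload = 101.555 + 52.4 = 153.955 kg.
Using Δv = v_e ln(m₀/m_f): Δv = v_e · ln(984.1/153.955) = 2580.0 × ln(6.392) = 2580.0 × 1.8551 ≈ 4786 m/s.

Δv ≈ 4.79 km/s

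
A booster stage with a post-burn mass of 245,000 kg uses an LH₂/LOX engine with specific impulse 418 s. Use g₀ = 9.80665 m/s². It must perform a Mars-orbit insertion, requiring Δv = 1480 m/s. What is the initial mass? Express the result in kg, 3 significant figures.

v_e = Isp · g₀ = 418 × 9.80665 = 4099.2 m/s.
By the Tsiolkovsky rocket equation, m₀/m_f = exp(Δv / v_e) = exp(1480 / 4099.2) = exp(0.3610) = 1.4348.
m₀ = m_f × 1.4348 = 245,000 × 1.4348 = 351,526 kg.

initial mass ≈ 352000 kg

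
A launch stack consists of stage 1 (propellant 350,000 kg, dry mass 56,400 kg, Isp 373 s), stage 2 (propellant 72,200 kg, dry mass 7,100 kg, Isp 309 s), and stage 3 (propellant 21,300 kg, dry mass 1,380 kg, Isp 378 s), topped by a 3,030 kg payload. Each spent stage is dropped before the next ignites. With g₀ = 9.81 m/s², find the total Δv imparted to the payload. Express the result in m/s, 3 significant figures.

Δv ≈ 14300 m/s

Ignition mass of stage 1 = 350,000+56,400 + 72,200+7,100 + 21,300+1,380 + 3,030 = 511,410 kg.
Stage 1: m₀ = 511,410 kg, m_f = 511,410 − 350,000 = 161,410 kg; Δv = 373×9.81×ln(3.168) = 3659.1×1.1532 ≈ 4220 m/s.
Stage 2: m₀ = 105,010 kg, m_f = 105,010 − 72,200 = 32,810 kg; Δv = 309×9.81×ln(3.201) = 3031.3×1.1633 ≈ 3526 m/s.
Stage 3: m₀ = 25,710 kg, m_f = 25,710 − 21,300 = 4,410 kg; Δv = 378×9.81×ln(5.83) = 3708.2×1.7630 ≈ 6538 m/s.
Total Δv = 4220 + 3526 + 6538 = 14284 m/s.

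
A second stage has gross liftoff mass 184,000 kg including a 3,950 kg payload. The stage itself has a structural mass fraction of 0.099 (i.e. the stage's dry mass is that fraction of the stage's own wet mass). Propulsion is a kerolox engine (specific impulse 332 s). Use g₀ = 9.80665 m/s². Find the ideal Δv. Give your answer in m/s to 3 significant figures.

Stage wet mass = m₀ − payload = 184,000 − 3,950 = 180,050 kg.
Stage dry mass = ε × stage wet mass = 0.099 × 180,050 = 17,825 kg.
Burnout mass m_f = stage dry + payload = 17,825 + 3,950 = 21,775 kg.
v_e = Isp · g₀ = 332 × 9.80665 = 3255.8 m/s.
Δv = v_e · ln(184,000/21,775) = 3255.8 × ln(8.45) = 3255.8 × 2.1342 ≈ 6948 m/s.

Δv ≈ 6950 m/s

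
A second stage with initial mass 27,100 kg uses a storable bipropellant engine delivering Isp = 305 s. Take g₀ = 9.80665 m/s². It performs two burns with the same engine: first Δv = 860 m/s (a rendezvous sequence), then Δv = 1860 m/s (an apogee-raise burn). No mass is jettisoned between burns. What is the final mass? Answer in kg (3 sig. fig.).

v_e = Isp · g₀ = 305 × 9.80665 = 2991.0 m/s.
After the first burn: m = 27100 × exp(−860/2991.0) = 27100 × 0.75012 = 20,328.3 kg.
After the second burn: m = 20,328.3 × exp(−1860/2991.0) = 20,328.3 × 0.53694 = 10,915.1 kg.

final mass ≈ 10900 kg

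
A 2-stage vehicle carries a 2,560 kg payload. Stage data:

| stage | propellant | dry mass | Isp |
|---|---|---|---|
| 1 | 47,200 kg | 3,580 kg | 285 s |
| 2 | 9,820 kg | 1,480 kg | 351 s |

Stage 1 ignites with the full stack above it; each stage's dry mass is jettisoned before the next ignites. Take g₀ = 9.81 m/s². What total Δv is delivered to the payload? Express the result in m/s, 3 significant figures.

Ignition mass of stage 1 = 47,200+3,580 + 9,820+1,480 + 2,560 = 64,640 kg.
Stage 1: m₀ = 64,640 kg, m_f = 64,640 − 47,200 = 17,440 kg; Δv = 285×9.81×ln(3.706) = 2795.9×1.3101 ≈ 3663 m/s.
Stage 2: m₀ = 13,860 kg, m_f = 13,860 − 9,820 = 4,040 kg; Δv = 351×9.81×ln(3.431) = 3443.3×1.2328 ≈ 4245 m/s.
Total Δv = 3663 + 4245 = 7908 m/s.

Δv ≈ 7910 m/s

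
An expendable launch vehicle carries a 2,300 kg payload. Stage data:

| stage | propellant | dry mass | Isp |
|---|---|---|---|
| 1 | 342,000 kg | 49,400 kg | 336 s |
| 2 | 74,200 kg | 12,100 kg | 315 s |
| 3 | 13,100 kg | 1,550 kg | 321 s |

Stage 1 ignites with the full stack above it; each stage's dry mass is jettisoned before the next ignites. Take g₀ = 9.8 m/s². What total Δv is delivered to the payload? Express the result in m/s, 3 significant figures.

Δv ≈ 12400 m/s

Ignition mass of stage 1 = 342,000+49,400 + 74,200+12,100 + 13,100+1,550 + 2,300 = 494,650 kg.
Stage 1: m₀ = 494,650 kg, m_f = 494,650 − 342,000 = 152,650 kg; Δv = 336×9.8×ln(3.24) = 3292.8×1.1757 ≈ 3871 m/s.
Stage 2: m₀ = 103,250 kg, m_f = 103,250 − 74,200 = 29,050 kg; Δv = 315×9.8×ln(3.554) = 3087.0×1.2681 ≈ 3915 m/s.
Stage 3: m₀ = 16,950 kg, m_f = 16,950 − 13,100 = 3,850 kg; Δv = 321×9.8×ln(4.403) = 3145.8×1.4822 ≈ 4663 m/s.
Total Δv = 3871 + 3915 + 4663 = 12449 m/s.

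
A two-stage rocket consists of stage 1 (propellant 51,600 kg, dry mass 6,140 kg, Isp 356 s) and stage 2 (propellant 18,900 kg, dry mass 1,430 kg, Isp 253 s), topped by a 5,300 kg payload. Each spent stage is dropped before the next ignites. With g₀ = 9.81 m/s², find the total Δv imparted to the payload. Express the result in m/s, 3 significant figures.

Δv ≈ 6690 m/s

Ignition mass of stage 1 = 51,600+6,140 + 18,900+1,430 + 5,300 = 83,370 kg.
Stage 1: m₀ = 83,370 kg, m_f = 83,370 − 51,600 = 31,770 kg; Δv = 356×9.81×ln(2.624) = 3492.4×0.9648 ≈ 3369 m/s.
Stage 2: m₀ = 25,630 kg, m_f = 25,630 − 18,900 = 6,730 kg; Δv = 253×9.81×ln(3.808) = 2481.9×1.3372 ≈ 3319 m/s.
Total Δv = 3369 + 3319 = 6688 m/s.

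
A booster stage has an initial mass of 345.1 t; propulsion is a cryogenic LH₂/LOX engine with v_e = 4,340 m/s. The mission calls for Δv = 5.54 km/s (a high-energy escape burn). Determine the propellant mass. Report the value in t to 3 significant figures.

propellant mass ≈ 249 t

m₀/m_f = exp(Δv / v_e) = exp(5540 / 4340.0) = exp(1.2765) = 3.5841.
m_f = 345.1 / 3.5841 = 96.2864 t, so propellant = m₀ − m_f = 345.1 − 96.2864 = 248.8136 t.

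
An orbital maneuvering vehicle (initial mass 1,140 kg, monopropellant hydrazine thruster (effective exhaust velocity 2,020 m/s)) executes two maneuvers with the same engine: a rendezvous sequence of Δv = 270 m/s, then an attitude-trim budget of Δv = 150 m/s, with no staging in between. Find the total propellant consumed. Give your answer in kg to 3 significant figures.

total propellant consumed ≈ 214 kg

After the first burn: m = 1140 × exp(−270/2020.0) = 1140 × 0.87488 = 997.363 kg.
After the second burn: m = 997.363 × exp(−150/2020.0) = 997.363 × 0.92843 = 925.982 kg.
Total propellant = m₀ − m_final = 1140 − 925.982 = 214.018 kg.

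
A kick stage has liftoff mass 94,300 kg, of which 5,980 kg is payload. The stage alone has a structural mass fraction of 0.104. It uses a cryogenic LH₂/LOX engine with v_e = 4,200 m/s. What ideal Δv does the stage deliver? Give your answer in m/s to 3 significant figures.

Stage wet mass = m₀ − payload = 94,300 − 5,980 = 88,320 kg.
Stage dry mass = ε × stage wet mass = 0.104 × 88,320 = 9,185.28 kg.
Burnout mass m_f = stage dry + payload = 9,185.28 + 5,980 = 15,165.28 kg.
Δv = v_e · ln(94,300/15,165.28) = 4200.0 × ln(6.218) = 4200.0 × 1.8275 ≈ 7675 m/s.

Δv ≈ 7680 m/s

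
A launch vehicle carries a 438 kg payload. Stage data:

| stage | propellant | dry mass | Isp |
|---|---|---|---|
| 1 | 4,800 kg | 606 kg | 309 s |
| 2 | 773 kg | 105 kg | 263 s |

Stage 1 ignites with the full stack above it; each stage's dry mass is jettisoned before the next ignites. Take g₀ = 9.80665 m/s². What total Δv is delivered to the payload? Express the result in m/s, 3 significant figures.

Δv ≈ 6080 m/s

Ignition mass of stage 1 = 4,800+606 + 773+105 + 438 = 6,722 kg.
Stage 1: m₀ = 6,722 kg, m_f = 6,722 − 4,800 = 1,922 kg; Δv = 309×9.80665×ln(3.497) = 3030.3×1.2520 ≈ 3794 m/s.
Stage 2: m₀ = 1,316 kg, m_f = 1,316 − 773 = 543 kg; Δv = 263×9.80665×ln(2.424) = 2579.1×0.8852 ≈ 2283 m/s.
Total Δv = 3794 + 2283 = 6077 m/s.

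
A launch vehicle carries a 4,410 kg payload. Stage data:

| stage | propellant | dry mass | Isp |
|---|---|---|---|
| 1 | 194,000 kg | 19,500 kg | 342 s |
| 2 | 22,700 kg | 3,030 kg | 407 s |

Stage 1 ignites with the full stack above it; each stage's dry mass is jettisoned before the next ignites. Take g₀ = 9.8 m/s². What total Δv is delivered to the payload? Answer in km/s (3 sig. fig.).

Δv ≈ 10.9 km/s

Ignition mass of stage 1 = 194,000+19,500 + 22,700+3,030 + 4,410 = 243,640 kg.
Stage 1: m₀ = 243,640 kg, m_f = 243,640 − 194,000 = 49,640 kg; Δv = 342×9.8×ln(4.908) = 3351.6×1.5909 ≈ 5332 m/s.
Stage 2: m₀ = 30,140 kg, m_f = 30,140 − 22,700 = 7,440 kg; Δv = 407×9.8×ln(4.051) = 3988.6×1.3990 ≈ 5580 m/s.
Total Δv = 5332 + 5580 = 10912 m/s.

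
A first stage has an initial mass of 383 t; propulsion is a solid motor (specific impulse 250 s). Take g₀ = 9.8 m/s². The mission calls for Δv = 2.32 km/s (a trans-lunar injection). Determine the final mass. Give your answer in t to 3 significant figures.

final mass ≈ 149 t

v_e = Isp · g₀ = 250 × 9.8 = 2450.0 m/s.
m₀/m_f = exp(Δv / v_e) = exp(2320 / 2450.0) = exp(0.9469) = 2.5778.
m_f = m₀ / 2.5778 = 383 / 2.5778 = 148.576 t.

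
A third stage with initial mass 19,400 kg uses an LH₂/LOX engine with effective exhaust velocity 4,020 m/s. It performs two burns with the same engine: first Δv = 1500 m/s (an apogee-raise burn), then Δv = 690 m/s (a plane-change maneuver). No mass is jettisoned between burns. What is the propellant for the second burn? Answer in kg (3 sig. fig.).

propellant for the second burn ≈ 2110 kg

After the first burn: m = 19400 × exp(−1500/4020.0) = 19400 × 0.68857 = 13,358.3 kg.
After the second burn: m = 13,358.3 × exp(−690/4020.0) = 13,358.3 × 0.84228 = 11,251.4 kg.
Second-burn propellant = 13,358.3 − 11,251.4 = 2,106.9 kg.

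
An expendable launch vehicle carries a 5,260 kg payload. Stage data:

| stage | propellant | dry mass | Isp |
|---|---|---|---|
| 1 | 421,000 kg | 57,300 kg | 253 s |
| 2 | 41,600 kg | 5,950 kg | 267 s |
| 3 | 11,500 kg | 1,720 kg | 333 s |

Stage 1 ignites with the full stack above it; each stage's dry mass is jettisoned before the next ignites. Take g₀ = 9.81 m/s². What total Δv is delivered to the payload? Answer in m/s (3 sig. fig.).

Ignition mass of stage 1 = 421,000+57,300 + 41,600+5,950 + 11,500+1,720 + 5,260 = 544,330 kg.
Stage 1: m₀ = 544,330 kg, m_f = 544,330 − 421,000 = 123,330 kg; Δv = 253×9.81×ln(4.414) = 2481.9×1.4847 ≈ 3685 m/s.
Stage 2: m₀ = 66,030 kg, m_f = 66,030 − 41,600 = 24,430 kg; Δv = 267×9.81×ln(2.703) = 2619.3×0.9943 ≈ 2604 m/s.
Stage 3: m₀ = 18,480 kg, m_f = 18,480 − 11,500 = 6,980 kg; Δv = 333×9.81×ln(2.648) = 3266.7×0.9736 ≈ 3181 m/s.
Total Δv = 3685 + 2604 + 3181 = 9470 m/s.

Δv ≈ 9470 m/s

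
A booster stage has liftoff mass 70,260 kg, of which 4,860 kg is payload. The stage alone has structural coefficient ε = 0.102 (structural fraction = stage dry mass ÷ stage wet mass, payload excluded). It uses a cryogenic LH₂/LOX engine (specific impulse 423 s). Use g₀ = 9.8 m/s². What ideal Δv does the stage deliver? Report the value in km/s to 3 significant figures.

Stage wet mass = m₀ − payload = 70,260 − 4,860 = 65,400 kg.
Stage dry mass = ε × stage wet mass = 0.102 × 65,400 = 6,670.8 kg.
Burnout mass m_f = stage dry + payload = 6,670.8 + 4,860 = 11,530.8 kg.
v_e = Isp · g₀ = 423 × 9.8 = 4145.4 m/s.
By the Tsiolkovsky rocket equation, Δv = v_e · ln(70,260/11,530.8) = 4145.4 × ln(6.093) = 4145.4 × 1.8072 ≈ 7491 m/s.

Δv ≈ 7.49 km/s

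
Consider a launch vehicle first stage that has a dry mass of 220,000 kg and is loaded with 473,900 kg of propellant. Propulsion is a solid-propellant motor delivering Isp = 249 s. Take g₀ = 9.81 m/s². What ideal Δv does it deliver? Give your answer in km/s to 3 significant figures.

Δv ≈ 2.81 km/s

v_e = Isp · g₀ = 249 × 9.81 = 2442.7 m/s.
m₀ = m_dry + m_prop = 220,000 + 473,900 = 693,900 kg.
Δv = v_e · ln(m₀/m_f) = 2442.7 × ln(3.154) = 2442.7 × 1.1487 ≈ 2805.9 m/s.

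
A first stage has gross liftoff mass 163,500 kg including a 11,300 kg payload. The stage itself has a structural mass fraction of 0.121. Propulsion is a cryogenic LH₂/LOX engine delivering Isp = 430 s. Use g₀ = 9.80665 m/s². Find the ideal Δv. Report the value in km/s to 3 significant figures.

Δv ≈ 7.19 km/s

Stage wet mass = m₀ − payload = 163,500 − 11,300 = 152,200 kg.
Stage dry mass = ε × stage wet mass = 0.121 × 152,200 = 18,416.2 kg.
Burnout mass m_f = stage dry + payload = 18,416.2 + 11,300 = 29,716.2 kg.
v_e = Isp · g₀ = 430 × 9.80665 = 4216.9 m/s.
From the ideal rocket equation, Δv = v_e · ln(163,500/29,716.2) = 4216.9 × ln(5.502) = 4216.9 × 1.7051 ≈ 7190 m/s.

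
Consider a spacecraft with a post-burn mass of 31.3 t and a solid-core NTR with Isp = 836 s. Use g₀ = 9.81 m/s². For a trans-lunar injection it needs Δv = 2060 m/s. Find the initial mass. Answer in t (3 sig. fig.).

v_e = Isp · g₀ = 836 × 9.81 = 8201.2 m/s.
m₀/m_f = exp(Δv / v_e) = exp(2060 / 8201.2) = exp(0.2512) = 1.2855.
m₀ = m_f × 1.2855 = 31.3 × 1.2855 = 40.2362 t.

initial mass ≈ 40.2 t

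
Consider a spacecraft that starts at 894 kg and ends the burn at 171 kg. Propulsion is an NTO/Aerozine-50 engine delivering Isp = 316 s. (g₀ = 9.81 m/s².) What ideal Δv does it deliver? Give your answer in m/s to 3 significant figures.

v_e = Isp · g₀ = 316 × 9.81 = 3100.0 m/s.
Rocket equation: Δv = v_e · ln(m₀/m_f) = 3100.0 × ln(5.228) = 3100.0 × 1.6540 ≈ 5127.5 m/s.

Δv ≈ 5130 m/s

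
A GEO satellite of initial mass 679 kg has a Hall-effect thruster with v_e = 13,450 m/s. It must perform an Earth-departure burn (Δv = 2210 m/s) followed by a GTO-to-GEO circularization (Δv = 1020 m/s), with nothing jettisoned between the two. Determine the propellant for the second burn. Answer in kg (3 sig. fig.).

propellant for the second burn ≈ 42.1 kg

After the first burn: m = 679 × exp(−2210/13450.0) = 679 × 0.84848 = 576.118 kg.
After the second burn: m = 576.118 × exp(−1020/13450.0) = 576.118 × 0.92697 = 534.044 kg.
Second-burn propellant = 576.118 − 534.044 = 42.074 kg.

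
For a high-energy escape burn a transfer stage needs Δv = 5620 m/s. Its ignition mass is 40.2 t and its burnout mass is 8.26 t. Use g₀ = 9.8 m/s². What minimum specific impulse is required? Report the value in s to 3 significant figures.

ln(m₀/m_f) = ln(40200/8260) = ln(4.867) = 1.5824.
From the ideal rocket equation, v_e = Δv / ln(m₀/m_f) = 5620 / 1.5824 = 3551.5 m/s.
Isp = v_e / g₀ = 3551.5 / 9.8 = 362.4 s.

Isp ≈ 362 s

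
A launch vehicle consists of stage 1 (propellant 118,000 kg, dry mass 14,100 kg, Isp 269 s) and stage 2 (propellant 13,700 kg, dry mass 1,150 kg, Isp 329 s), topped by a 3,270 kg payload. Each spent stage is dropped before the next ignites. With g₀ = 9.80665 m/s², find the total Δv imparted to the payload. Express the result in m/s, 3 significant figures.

Ignition mass of stage 1 = 118,000+14,100 + 13,700+1,150 + 3,270 = 150,220 kg.
Stage 1: m₀ = 150,220 kg, m_f = 150,220 − 118,000 = 32,220 kg; Δv = 269×9.80665×ln(4.662) = 2638.0×1.5395 ≈ 4061 m/s.
Stage 2: m₀ = 18,120 kg, m_f = 18,120 − 13,700 = 4,420 kg; Δv = 329×9.80665×ln(4.1) = 3226.4×1.4109 ≈ 4552 m/s.
Total Δv = 4061 + 4552 = 8613 m/s.

Δv ≈ 8610 m/s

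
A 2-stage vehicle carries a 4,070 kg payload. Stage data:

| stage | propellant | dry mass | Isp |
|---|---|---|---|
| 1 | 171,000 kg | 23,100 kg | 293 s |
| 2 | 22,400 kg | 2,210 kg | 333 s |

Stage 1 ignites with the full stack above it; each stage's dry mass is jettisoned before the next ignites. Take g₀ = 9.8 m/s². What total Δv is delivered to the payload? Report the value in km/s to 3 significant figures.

Ignition mass of stage 1 = 171,000+23,100 + 22,400+2,210 + 4,070 = 222,780 kg.
Stage 1: m₀ = 222,780 kg, m_f = 222,780 − 171,000 = 51,780 kg; Δv = 293×9.8×ln(4.302) = 2871.4×1.4592 ≈ 4190 m/s.
Stage 2: m₀ = 28,680 kg, m_f = 28,680 − 22,400 = 6,280 kg; Δv = 333×9.8×ln(4.567) = 3263.4×1.5188 ≈ 4957 m/s.
Total Δv = 4190 + 4957 = 9147 m/s.

Δv ≈ 9.15 km/s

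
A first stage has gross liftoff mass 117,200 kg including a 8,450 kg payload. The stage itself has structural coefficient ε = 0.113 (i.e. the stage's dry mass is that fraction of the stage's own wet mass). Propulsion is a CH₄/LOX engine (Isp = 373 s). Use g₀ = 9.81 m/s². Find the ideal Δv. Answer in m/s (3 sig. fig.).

Stage wet mass = m₀ − payload = 117,200 − 8,450 = 108,750 kg.
Stage dry mass = ε × stage wet mass = 0.113 × 108,750 = 12,288.8 kg.
Burnout mass m_f = stage dry + payload = 12,288.8 + 8,450 = 20,738.8 kg.
v_e = Isp · g₀ = 373 × 9.81 = 3659.1 m/s.
Rocket equation: Δv = v_e · ln(117,200/20,738.8) = 3659.1 × ln(5.651) = 3659.1 × 1.7319 ≈ 6337 m/s.

Δv ≈ 6340 m/s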